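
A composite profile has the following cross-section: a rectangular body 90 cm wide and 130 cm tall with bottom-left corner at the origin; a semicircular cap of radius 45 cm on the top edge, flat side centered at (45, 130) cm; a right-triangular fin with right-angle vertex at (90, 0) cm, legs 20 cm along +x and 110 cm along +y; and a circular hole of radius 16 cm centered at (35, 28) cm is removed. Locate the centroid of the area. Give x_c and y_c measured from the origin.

rectangular body: A = 90 × 130 = 11700.00, centroid at (45.00, 65.00).
semicircular top: A = ½π·45² = 3180.86, centroid at (45.00, 149.10).
triangular fin: A = ½·20·110 = 1100.00, centroid at (96.67, 36.67).
hole: A = −π·16² = -804.25, centroid at (35.00, 28.00).
ΣA = 15176.61 cm², ΣAx_c = 747823.48 cm³, ΣAy_c = 1252576.53 cm³.
x_c = 747823.48/15176.61 = 49.27 cm; y_c = 1252576.53/15176.61 = 82.53 cm.

x_c = 49.27 cm, y_c = 82.53 cm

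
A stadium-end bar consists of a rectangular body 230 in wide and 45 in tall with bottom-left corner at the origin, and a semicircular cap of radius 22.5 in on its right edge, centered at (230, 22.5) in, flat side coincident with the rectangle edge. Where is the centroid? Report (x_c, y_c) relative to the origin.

Part | A | x̄ᵢ | ȳᵢ | A·x̄ᵢ | A·ȳᵢ
rectangular body | 10350.00 | 115.00 | 22.50 | 1190250.00 | 232875.00
semicircular end | 795.22 | 239.55 | 22.50 | 190493.35 | 17892.35
Σ | 11145.22 |  |  | 1380743.35 | 250767.35
x_c = 1380743.35 / 11145.22 = 123.89 in
y_c = 250767.35 / 11145.22 = 22.50 in

x_c = 123.89 in, y_c = 22.50 in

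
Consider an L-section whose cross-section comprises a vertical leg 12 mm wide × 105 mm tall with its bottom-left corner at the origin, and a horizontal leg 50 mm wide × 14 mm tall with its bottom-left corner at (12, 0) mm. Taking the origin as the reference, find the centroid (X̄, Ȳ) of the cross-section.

X̄ = 17.07 mm, Ȳ = 36.25 mm

vertical leg: A = 12 × 105 = 1260.00, centroid at (6.00, 52.50).
horizontal leg: A = 50 × 14 = 700.00, centroid at (37.00, 7.00).
ΣA = 1960.00 mm², ΣAX̄ = 33460.00 mm³, ΣAȲ = 71050.00 mm³.
X̄ = 33460.00/1960.00 = 17.07 mm; Ȳ = 71050.00/1960.00 = 36.25 mm.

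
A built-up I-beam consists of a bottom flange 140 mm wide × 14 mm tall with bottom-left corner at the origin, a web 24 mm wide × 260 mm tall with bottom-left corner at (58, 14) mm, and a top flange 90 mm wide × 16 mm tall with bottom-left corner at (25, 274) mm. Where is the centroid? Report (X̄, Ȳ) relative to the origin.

Part | A | x̄ᵢ | ȳᵢ | A·x̄ᵢ | A·ȳᵢ
bottom flange | 1960.00 | 70.00 | 7.00 | 137200.00 | 13720.00
web | 6240.00 | 70.00 | 144.00 | 436800.00 | 898560.00
top flange | 1440.00 | 70.00 | 282.00 | 100800.00 | 406080.00
Σ | 9640.00 |  |  | 674800.00 | 1318360.00
X̄ = 674800.00 / 9640.00 = 70.00 mm
Ȳ = 1318360.00 / 9640.00 = 136.76 mm

X̄ = 70.00 mm, Ȳ = 136.76 mm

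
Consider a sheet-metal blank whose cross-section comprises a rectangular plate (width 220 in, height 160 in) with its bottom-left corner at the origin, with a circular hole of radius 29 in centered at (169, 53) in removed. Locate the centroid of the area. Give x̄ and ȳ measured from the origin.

x̄ = 105.21 in, ȳ = 82.19 in

plate: A = 220 × 160 = 35200.00, centroid at (110.00, 80.00).
hole: A = −π·29² = -2642.08, centroid at (169.00, 53.00).
ΣA = 32557.92 in², ΣAx̄ = 3425488.58 in³, ΣAȳ = 2675969.79 in³.
x̄ = 3425488.58/32557.92 = 105.21 in; ȳ = 2675969.79/32557.92 = 82.19 in.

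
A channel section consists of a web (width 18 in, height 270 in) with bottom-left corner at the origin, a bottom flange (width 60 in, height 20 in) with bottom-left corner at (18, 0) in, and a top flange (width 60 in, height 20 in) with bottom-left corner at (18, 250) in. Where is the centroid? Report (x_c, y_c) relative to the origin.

Part | A | x̄ᵢ | ȳᵢ | A·x̄ᵢ | A·ȳᵢ
web | 4860.00 | 9.00 | 135.00 | 43740.00 | 656100.00
bottom flange | 1200.00 | 48.00 | 10.00 | 57600.00 | 12000.00
top flange | 1200.00 | 48.00 | 260.00 | 57600.00 | 312000.00
Σ | 7260.00 |  |  | 158940.00 | 980100.00
x_c = 158940.00 / 7260.00 = 21.89 in
y_c = 980100.00 / 7260.00 = 135.00 in

x_c = 21.89 in, y_c = 135.00 in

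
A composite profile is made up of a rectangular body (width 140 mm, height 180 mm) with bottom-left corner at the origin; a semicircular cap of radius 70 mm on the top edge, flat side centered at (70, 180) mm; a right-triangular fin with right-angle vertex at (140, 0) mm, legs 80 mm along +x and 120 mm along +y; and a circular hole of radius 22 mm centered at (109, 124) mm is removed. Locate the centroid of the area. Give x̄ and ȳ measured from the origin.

x̄ = 81.19 mm, ȳ = 107.41 mm

rectangular body: A = 140 × 180 = 25200.00, centroid at (70.00, 90.00).
semicircular top: A = ½π·70² = 7696.90, centroid at (70.00, 209.71).
triangular fin: A = ½·80·120 = 4800.00, centroid at (166.67, 40.00).
hole: A = −π·22² = -1520.53, centroid at (109.00, 124.00).
ΣA = 36176.37 mm²
ΣAx̄ = (25200.00)(70.00) + (7696.90)(70.00) + (4800.00)(166.67) + (-1520.53)(109.00) = 2937045.28 mm³
ΣAȳ = (25200.00)(90.00) + (7696.90)(209.71) + (4800.00)(40.00) + (-1520.53)(124.00) = 3885563.20 mm³
x̄ = 2937045.28 / 36176.37 = 81.19 mm
ȳ = 3885563.20 / 36176.37 = 107.41 mm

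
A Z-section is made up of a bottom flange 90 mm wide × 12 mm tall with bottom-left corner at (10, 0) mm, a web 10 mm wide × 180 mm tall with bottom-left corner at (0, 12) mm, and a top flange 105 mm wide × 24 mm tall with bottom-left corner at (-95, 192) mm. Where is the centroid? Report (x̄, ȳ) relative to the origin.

Part | A | x̄ᵢ | ȳᵢ | A·x̄ᵢ | A·ȳᵢ
bottom flange | 1080.00 | 55.00 | 6.00 | 59400.00 | 6480.00
web | 1800.00 | 5.00 | 102.00 | 9000.00 | 183600.00
top flange | 2520.00 | -42.50 | 204.00 | -107100.00 | 514080.00
Σ | 5400.00 |  |  | -38700.00 | 704160.00
x̄ = -38700.00 / 5400.00 = -7.17 mm
ȳ = 704160.00 / 5400.00 = 130.40 mm

x̄ = -7.17 mm, ȳ = 130.40 mm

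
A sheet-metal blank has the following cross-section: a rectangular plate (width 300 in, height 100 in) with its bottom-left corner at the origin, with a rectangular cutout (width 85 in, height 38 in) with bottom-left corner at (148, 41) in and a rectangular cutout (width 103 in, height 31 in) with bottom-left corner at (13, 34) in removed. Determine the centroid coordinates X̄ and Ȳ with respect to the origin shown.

plate: A = 300 × 100 = 30000.00, centroid at (150.00, 50.00).
hole 1: A = −(85 × 38) = -3230.00, centroid at (190.50, 60.00).
hole 2: A = −(103 × 31) = -3193.00, centroid at (64.50, 49.50).
ΣA = 23577.00 in²
ΣAX̄ = (30000.00)(150.00) + (-3230.00)(190.50) + (-3193.00)(64.50) = 3678736.50 in³
ΣAȲ = (30000.00)(50.00) + (-3230.00)(60.00) + (-3193.00)(49.50) = 1148146.50 in³
X̄ = 3678736.50 / 23577.00 = 156.03 in
Ȳ = 1148146.50 / 23577.00 = 48.70 in

X̄ = 156.03 in, Ȳ = 48.70 in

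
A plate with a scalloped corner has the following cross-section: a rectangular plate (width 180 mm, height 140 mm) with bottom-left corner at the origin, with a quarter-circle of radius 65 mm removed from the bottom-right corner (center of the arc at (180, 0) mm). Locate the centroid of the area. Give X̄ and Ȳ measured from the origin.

plate: A = 180 × 140 = 25200.00, centroid at (90.00, 70.00).
removed quarter-circle: A = −¼π·65² = -3318.31, centroid at (152.41, 27.59).
ΣA = 21881.69 mm², ΣAX̄ = 1762246.36 mm³, ΣAȲ = 1672458.33 mm³.
X̄ = 1762246.36/21881.69 = 80.54 mm; Ȳ = 1672458.33/21881.69 = 76.43 mm.

X̄ = 80.54 mm, Ȳ = 76.43 mm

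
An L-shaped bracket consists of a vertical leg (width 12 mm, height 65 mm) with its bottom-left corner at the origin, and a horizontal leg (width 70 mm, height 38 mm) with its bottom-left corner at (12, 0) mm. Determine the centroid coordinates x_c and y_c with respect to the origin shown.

x_c = 37.70 mm, y_c = 22.06 mm

vertical leg: A = 12 × 65 = 780.00, centroid at (6.00, 32.50).
horizontal leg: A = 70 × 38 = 2660.00, centroid at (47.00, 19.00).
ΣA = 3440.00 mm²
ΣAx_c = (780.00)(6.00) + (2660.00)(47.00) = 129700.00 mm³
ΣAy_c = (780.00)(32.50) + (2660.00)(19.00) = 75890.00 mm³
x_c = 129700.00 / 3440.00 = 37.70 mm
y_c = 75890.00 / 3440.00 = 22.06 mm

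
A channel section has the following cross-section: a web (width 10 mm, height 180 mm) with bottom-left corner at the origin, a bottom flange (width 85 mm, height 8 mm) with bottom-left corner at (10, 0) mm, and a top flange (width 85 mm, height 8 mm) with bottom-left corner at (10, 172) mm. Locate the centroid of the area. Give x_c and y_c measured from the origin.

x_c = 25.44 mm, y_c = 90.00 mm

web: A = 10 × 180 = 1800.00, centroid at (5.00, 90.00).
bottom flange: A = 85 × 8 = 680.00, centroid at (52.50, 4.00).
top flange: A = 85 × 8 = 680.00, centroid at (52.50, 176.00).
ΣA = 3160.00 mm²
ΣAx_c = (1800.00)(5.00) + (680.00)(52.50) + (680.00)(52.50) = 80400.00 mm³
ΣAy_c = (1800.00)(90.00) + (680.00)(4.00) + (680.00)(176.00) = 284400.00 mm³
x_c = 80400.00 / 3160.00 = 25.44 mm
y_c = 284400.00 / 3160.00 = 90.00 mm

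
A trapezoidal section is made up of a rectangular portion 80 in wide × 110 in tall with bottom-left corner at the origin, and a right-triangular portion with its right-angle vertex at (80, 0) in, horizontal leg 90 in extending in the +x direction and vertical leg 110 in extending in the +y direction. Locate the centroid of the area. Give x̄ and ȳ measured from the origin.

x̄ = 65.20 in, ȳ = 48.40 in

Part | A | x̄ᵢ | ȳᵢ | A·x̄ᵢ | A·ȳᵢ
rectangular portion | 8800.00 | 40.00 | 55.00 | 352000.00 | 484000.00
triangular portion | 4950.00 | 110.00 | 36.67 | 544500.00 | 181500.00
Σ | 13750.00 |  |  | 896500.00 | 665500.00
x̄ = 896500.00 / 13750.00 = 65.20 in
ȳ = 665500.00 / 13750.00 = 48.40 in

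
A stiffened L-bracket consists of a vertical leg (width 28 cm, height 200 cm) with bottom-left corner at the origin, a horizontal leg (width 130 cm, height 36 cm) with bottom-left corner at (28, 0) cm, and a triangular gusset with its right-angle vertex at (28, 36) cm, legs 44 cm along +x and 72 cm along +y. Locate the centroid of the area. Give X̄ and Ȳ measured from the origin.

X̄ = 48.99 cm, Ȳ = 62.31 cm

Part | A | x̄ᵢ | ȳᵢ | A·x̄ᵢ | A·ȳᵢ
vertical leg | 5600.00 | 14.00 | 100.00 | 78400.00 | 560000.00
horizontal leg | 4680.00 | 93.00 | 18.00 | 435240.00 | 84240.00
gusset | 1584.00 | 42.67 | 60.00 | 67584.00 | 95040.00
Σ | 11864.00 |  |  | 581224.00 | 739280.00
X̄ = 581224.00 / 11864.00 = 48.99 cm
Ȳ = 739280.00 / 11864.00 = 62.31 cm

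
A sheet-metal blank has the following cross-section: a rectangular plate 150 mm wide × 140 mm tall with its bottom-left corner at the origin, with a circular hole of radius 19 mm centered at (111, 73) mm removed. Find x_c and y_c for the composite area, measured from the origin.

x_c = 72.94 mm, y_c = 69.83 mm

plate: A = 150 × 140 = 21000.00, centroid at (75.00, 70.00).
hole: A = −π·19² = -1134.11, centroid at (111.00, 73.00).
ΣA = 19865.89 mm², ΣAx_c = 1449113.24 mm³, ΣAy_c = 1387209.61 mm³.
x_c = 1449113.24/19865.89 = 72.94 mm; y_c = 1387209.61/19865.89 = 69.83 mm.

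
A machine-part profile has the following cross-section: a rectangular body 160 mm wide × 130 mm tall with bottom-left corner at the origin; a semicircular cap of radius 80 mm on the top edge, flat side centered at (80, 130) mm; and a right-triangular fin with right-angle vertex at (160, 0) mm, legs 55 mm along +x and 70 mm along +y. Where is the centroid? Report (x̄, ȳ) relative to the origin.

Part | A | x̄ᵢ | ȳᵢ | A·x̄ᵢ | A·ȳᵢ
rectangular body | 20800.00 | 80.00 | 65.00 | 1664000.00 | 1352000.00
semicircular top | 10053.10 | 80.00 | 163.95 | 804247.72 | 1648235.88
triangular fin | 1925.00 | 178.33 | 23.33 | 343291.67 | 44916.67
Σ | 32778.10 |  |  | 2811539.39 | 3045152.54
x̄ = 2811539.39 / 32778.10 = 85.77 mm
ȳ = 3045152.54 / 32778.10 = 92.90 mm

x̄ = 85.77 mm, ȳ = 92.90 mm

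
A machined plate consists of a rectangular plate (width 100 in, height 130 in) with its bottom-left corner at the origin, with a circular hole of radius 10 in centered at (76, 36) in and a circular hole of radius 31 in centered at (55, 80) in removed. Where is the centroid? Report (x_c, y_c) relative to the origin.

plate: A = 100 × 130 = 13000.00, centroid at (50.00, 65.00).
hole 1: A = −π·10² = -314.16, centroid at (76.00, 36.00).
hole 2: A = −π·31² = -3019.07, centroid at (55.00, 80.00).
ΣA = 9666.77 in²
ΣAx_c = (13000.00)(50.00) + (-314.16)(76.00) + (-3019.07)(55.00) = 460075.02 in³
ΣAy_c = (13000.00)(65.00) + (-314.16)(36.00) + (-3019.07)(80.00) = 592164.62 in³
x_c = 460075.02 / 9666.77 = 47.59 in
y_c = 592164.62 / 9666.77 = 61.26 in

x_c = 47.59 in, y_c = 61.26 in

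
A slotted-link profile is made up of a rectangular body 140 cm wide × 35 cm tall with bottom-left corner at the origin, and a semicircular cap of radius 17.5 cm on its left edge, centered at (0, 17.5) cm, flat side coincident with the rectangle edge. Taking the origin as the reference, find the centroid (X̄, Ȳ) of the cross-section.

X̄ = 63.08 cm, Ȳ = 17.50 cm

rectangular body: A = 140 × 35 = 4900.00, centroid at (70.00, 17.50).
semicircular end: A = ½π·17.5² = 481.06, centroid at (-7.43, 17.50).
ΣA = 5381.06 cm²
ΣAX̄ = (4900.00)(70.00) + (481.06)(-7.43) = 339427.08 cm³
ΣAȲ = (4900.00)(17.50) + (481.06)(17.50) = 94168.49 cm³
X̄ = 339427.08 / 5381.06 = 63.08 cm
Ȳ = 94168.49 / 5381.06 = 17.50 cm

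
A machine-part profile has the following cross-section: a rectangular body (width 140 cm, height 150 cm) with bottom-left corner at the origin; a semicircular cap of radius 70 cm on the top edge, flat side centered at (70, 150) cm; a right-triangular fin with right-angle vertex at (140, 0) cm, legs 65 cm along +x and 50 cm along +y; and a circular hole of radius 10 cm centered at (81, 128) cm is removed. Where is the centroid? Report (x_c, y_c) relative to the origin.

x_c = 74.85 cm, y_c = 98.14 cm

rectangular body: A = 140 × 150 = 21000.00, centroid at (70.00, 75.00).
semicircular top: A = ½π·70² = 7696.90, centroid at (70.00, 179.71).
triangular fin: A = ½·65·50 = 1625.00, centroid at (161.67, 16.67).
hole: A = −π·10² = -314.16, centroid at (81.00, 128.00).
ΣA = 30007.74 cm², ΣAx_c = 2246044.57 cm³, ΣAy_c = 2945072.91 cm³.
x_c = 2246044.57/30007.74 = 74.85 cm; y_c = 2945072.91/30007.74 = 98.14 cm.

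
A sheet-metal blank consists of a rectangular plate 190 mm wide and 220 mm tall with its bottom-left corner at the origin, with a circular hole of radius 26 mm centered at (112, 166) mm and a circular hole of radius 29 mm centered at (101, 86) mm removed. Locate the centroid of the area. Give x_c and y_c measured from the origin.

x_c = 93.60 mm, y_c = 108.50 mm

plate: A = 190 × 220 = 41800.00, centroid at (95.00, 110.00).
hole 1: A = −π·26² = -2123.72, centroid at (112.00, 166.00).
hole 2: A = −π·29² = -2642.08, centroid at (101.00, 86.00).
ΣA = 37034.20 mm²
ΣAx_c = (41800.00)(95.00) + (-2123.72)(112.00) + (-2642.08)(101.00) = 3466293.72 mm³
ΣAy_c = (41800.00)(110.00) + (-2123.72)(166.00) + (-2642.08)(86.00) = 4018244.21 mm³
x_c = 3466293.72 / 37034.20 = 93.60 mm
y_c = 4018244.21 / 37034.20 = 108.50 mm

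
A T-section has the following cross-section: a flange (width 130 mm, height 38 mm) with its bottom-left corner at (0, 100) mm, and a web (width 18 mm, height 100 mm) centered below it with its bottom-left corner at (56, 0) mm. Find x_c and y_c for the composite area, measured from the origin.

web: A = 18 × 100 = 1800.00, centroid at (65.00, 50.00).
flange: A = 130 × 38 = 4940.00, centroid at (65.00, 119.00).
ΣA = 6740.00 mm², ΣAx_c = 438100.00 mm³, ΣAy_c = 677860.00 mm³.
x_c = 438100.00/6740.00 = 65.00 mm; y_c = 677860.00/6740.00 = 100.57 mm.

x_c = 65.00 mm, y_c = 100.57 mm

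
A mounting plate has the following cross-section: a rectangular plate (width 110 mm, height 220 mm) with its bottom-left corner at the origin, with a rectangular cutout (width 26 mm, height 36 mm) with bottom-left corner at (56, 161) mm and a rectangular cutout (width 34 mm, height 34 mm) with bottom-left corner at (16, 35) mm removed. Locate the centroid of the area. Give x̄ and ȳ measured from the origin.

Part | A | x̄ᵢ | ȳᵢ | A·x̄ᵢ | A·ȳᵢ
plate | 24200.00 | 55.00 | 110.00 | 1331000.00 | 2662000.00
hole 1 | -936.00 | 69.00 | 179.00 | -64584.00 | -167544.00
hole 2 | -1156.00 | 33.00 | 52.00 | -38148.00 | -60112.00
Σ | 22108.00 |  |  | 1228268.00 | 2434344.00
x̄ = 1228268.00 / 22108.00 = 55.56 mm
ȳ = 2434344.00 / 22108.00 = 110.11 mm

x̄ = 55.56 mm, ȳ = 110.11 mm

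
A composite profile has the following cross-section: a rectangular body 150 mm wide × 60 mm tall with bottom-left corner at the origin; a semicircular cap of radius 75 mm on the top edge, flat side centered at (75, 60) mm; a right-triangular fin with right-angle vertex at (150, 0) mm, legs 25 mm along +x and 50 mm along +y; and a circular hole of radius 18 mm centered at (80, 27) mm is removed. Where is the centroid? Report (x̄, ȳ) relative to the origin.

x̄ = 77.69 mm, ȳ = 61.02 mm

rectangular body: A = 150 × 60 = 9000.00, centroid at (75.00, 30.00).
semicircular top: A = ½π·75² = 8835.73, centroid at (75.00, 91.83).
triangular fin: A = ½·25·50 = 625.00, centroid at (158.33, 16.67).
hole: A = −π·18² = -1017.88, centroid at (80.00, 27.00).
ΣA = 17442.85 mm², ΣAx̄ = 1355207.95 mm³, ΣAȳ = 1064327.77 mm³.
x̄ = 1355207.95/17442.85 = 77.69 mm; ȳ = 1064327.77/17442.85 = 61.02 mm.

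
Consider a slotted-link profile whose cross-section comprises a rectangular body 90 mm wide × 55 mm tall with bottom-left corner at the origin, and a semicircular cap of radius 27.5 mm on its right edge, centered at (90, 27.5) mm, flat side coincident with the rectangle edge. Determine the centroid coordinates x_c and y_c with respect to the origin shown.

rectangular body: A = 90 × 55 = 4950.00, centroid at (45.00, 27.50).
semicircular end: A = ½π·27.5² = 1187.91, centroid at (101.67, 27.50).
ΣA = 6137.91 mm², ΣAx_c = 343526.91 mm³, ΣAy_c = 168792.65 mm³.
x_c = 343526.91/6137.91 = 55.97 mm; y_c = 168792.65/6137.91 = 27.50 mm.

x_c = 55.97 mm, y_c = 27.50 mm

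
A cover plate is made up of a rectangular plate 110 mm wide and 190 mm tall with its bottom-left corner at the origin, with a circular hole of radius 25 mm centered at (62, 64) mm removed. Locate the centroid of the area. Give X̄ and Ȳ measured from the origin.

Part | A | x̄ᵢ | ȳᵢ | A·x̄ᵢ | A·ȳᵢ
plate | 20900.00 | 55.00 | 95.00 | 1149500.00 | 1985500.00
hole | -1963.50 | 62.00 | 64.00 | -121736.72 | -125663.71
Σ | 18936.50 |  |  | 1027763.28 | 1859836.29
X̄ = 1027763.28 / 18936.50 = 54.27 mm
Ȳ = 1859836.29 / 18936.50 = 98.21 mm

X̄ = 54.27 mm, Ȳ = 98.21 mm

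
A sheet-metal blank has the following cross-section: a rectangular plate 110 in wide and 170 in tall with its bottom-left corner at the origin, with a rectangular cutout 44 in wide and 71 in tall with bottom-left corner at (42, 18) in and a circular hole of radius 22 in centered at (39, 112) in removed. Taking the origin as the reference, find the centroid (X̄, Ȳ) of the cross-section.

plate: A = 110 × 170 = 18700.00, centroid at (55.00, 85.00).
hole 1: A = −(44 × 71) = -3124.00, centroid at (64.00, 53.50).
hole 2: A = −π·22² = -1520.53, centroid at (39.00, 112.00).
ΣA = 14055.47 in²
ΣAX̄ = (18700.00)(55.00) + (-3124.00)(64.00) + (-1520.53)(39.00) = 769263.30 in³
ΣAȲ = (18700.00)(85.00) + (-3124.00)(53.50) + (-1520.53)(112.00) = 1252066.55 in³
X̄ = 769263.30 / 14055.47 = 54.73 in
Ȳ = 1252066.55 / 14055.47 = 89.08 in

X̄ = 54.73 in, Ȳ = 89.08 in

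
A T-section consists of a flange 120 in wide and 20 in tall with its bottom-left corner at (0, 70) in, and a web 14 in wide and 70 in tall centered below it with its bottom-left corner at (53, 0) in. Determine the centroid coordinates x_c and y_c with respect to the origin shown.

web: A = 14 × 70 = 980.00, centroid at (60.00, 35.00).
flange: A = 120 × 20 = 2400.00, centroid at (60.00, 80.00).
ΣA = 3380.00 in², ΣAx_c = 202800.00 in³, ΣAy_c = 226300.00 in³.
x_c = 202800.00/3380.00 = 60.00 in; y_c = 226300.00/3380.00 = 66.95 in.

x_c = 60.00 in, y_c = 66.95 in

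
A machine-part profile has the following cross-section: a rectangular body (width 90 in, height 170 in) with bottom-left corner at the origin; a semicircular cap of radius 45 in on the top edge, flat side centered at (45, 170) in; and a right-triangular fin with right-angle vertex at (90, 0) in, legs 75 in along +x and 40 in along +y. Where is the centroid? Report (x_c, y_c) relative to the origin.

rectangular body: A = 90 × 170 = 15300.00, centroid at (45.00, 85.00).
semicircular top: A = ½π·45² = 3180.86, centroid at (45.00, 189.10).
triangular fin: A = ½·75·40 = 1500.00, centroid at (115.00, 13.33).
ΣA = 19980.86 in²
ΣAx_c = (15300.00)(45.00) + (3180.86)(45.00) + (1500.00)(115.00) = 1004138.82 in³
ΣAy_c = (15300.00)(85.00) + (3180.86)(189.10) + (1500.00)(13.33) = 1921996.64 in³
x_c = 1004138.82 / 19980.86 = 50.26 in
y_c = 1921996.64 / 19980.86 = 96.19 in

x_c = 50.26 in, y_c = 96.19 in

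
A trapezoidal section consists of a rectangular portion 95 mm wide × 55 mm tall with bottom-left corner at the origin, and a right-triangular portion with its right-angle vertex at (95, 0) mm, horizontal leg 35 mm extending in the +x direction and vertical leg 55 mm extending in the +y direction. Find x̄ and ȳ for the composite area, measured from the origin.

x̄ = 56.70 mm, ȳ = 26.07 mm

rectangular portion: A = 95 × 55 = 5225.00, centroid at (47.50, 27.50).
triangular portion: A = ½·35·55 = 962.50, centroid at (106.67, 18.33).
ΣA = 6187.50 mm²
ΣAx̄ = (5225.00)(47.50) + (962.50)(106.67) = 350854.17 mm³
ΣAȳ = (5225.00)(27.50) + (962.50)(18.33) = 161333.33 mm³
x̄ = 350854.17 / 6187.50 = 56.70 mm
ȳ = 161333.33 / 6187.50 = 26.07 mm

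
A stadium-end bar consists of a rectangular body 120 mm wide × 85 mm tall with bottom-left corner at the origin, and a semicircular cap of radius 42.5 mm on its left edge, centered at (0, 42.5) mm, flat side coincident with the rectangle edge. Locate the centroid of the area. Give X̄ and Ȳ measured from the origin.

rectangular body: A = 120 × 85 = 10200.00, centroid at (60.00, 42.50).
semicircular end: A = ½π·42.5² = 2837.25, centroid at (-18.04, 42.50).
ΣA = 13037.25 mm²
ΣAX̄ = (10200.00)(60.00) + (2837.25)(-18.04) = 560822.92 mm³
ΣAȲ = (10200.00)(42.50) + (2837.25)(42.50) = 554083.16 mm³
X̄ = 560822.92 / 13037.25 = 43.02 mm
Ȳ = 554083.16 / 13037.25 = 42.50 mm

X̄ = 43.02 mm, Ȳ = 42.50 mm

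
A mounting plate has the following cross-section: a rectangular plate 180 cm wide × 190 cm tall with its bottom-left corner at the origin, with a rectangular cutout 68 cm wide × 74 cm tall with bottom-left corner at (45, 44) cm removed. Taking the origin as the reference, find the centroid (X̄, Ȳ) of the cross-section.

X̄ = 91.90 cm, Ȳ = 97.42 cm

plate: A = 180 × 190 = 34200.00, centroid at (90.00, 95.00).
hole: A = −(68 × 74) = -5032.00, centroid at (79.00, 81.00).
ΣA = 29168.00 cm²
ΣAX̄ = (34200.00)(90.00) + (-5032.00)(79.00) = 2680472.00 cm³
ΣAȲ = (34200.00)(95.00) + (-5032.00)(81.00) = 2841408.00 cm³
X̄ = 2680472.00 / 29168.00 = 91.90 cm
Ȳ = 2841408.00 / 29168.00 = 97.42 cm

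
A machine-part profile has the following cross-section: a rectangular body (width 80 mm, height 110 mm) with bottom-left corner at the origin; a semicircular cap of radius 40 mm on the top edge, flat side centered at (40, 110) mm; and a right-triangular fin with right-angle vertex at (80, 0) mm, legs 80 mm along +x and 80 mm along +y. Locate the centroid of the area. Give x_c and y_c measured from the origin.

x_c = 54.70 mm, y_c = 61.22 mm

rectangular body: A = 80 × 110 = 8800.00, centroid at (40.00, 55.00).
semicircular top: A = ½π·40² = 2513.27, centroid at (40.00, 126.98).
triangular fin: A = ½·80·80 = 3200.00, centroid at (106.67, 26.67).
ΣA = 14513.27 mm²
ΣAx_c = (8800.00)(40.00) + (2513.27)(40.00) + (3200.00)(106.67) = 793864.30 mm³
ΣAy_c = (8800.00)(55.00) + (2513.27)(126.98) + (3200.00)(26.67) = 888460.15 mm³
x_c = 793864.30 / 14513.27 = 54.70 mm
y_c = 888460.15 / 14513.27 = 61.22 mm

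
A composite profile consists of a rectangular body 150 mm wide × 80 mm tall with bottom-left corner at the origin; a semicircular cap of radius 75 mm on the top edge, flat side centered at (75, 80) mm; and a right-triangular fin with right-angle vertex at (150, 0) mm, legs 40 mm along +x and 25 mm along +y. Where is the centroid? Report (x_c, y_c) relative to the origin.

rectangular body: A = 150 × 80 = 12000.00, centroid at (75.00, 40.00).
semicircular top: A = ½π·75² = 8835.73, centroid at (75.00, 111.83).
triangular fin: A = ½·40·25 = 500.00, centroid at (163.33, 8.33).
ΣA = 21335.73 mm²
ΣAx_c = (12000.00)(75.00) + (8835.73)(75.00) + (500.00)(163.33) = 1644346.37 mm³
ΣAy_c = (12000.00)(40.00) + (8835.73)(111.83) + (500.00)(8.33) = 1472275.01 mm³
x_c = 1644346.37 / 21335.73 = 77.07 mm
y_c = 1472275.01 / 21335.73 = 69.01 mm

x_c = 77.07 mm, y_c = 69.01 mm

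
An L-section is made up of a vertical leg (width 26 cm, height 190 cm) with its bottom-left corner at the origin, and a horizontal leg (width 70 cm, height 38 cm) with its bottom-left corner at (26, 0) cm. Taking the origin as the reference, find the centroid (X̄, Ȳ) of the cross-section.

Part | A | x̄ᵢ | ȳᵢ | A·x̄ᵢ | A·ȳᵢ
vertical leg | 4940.00 | 13.00 | 95.00 | 64220.00 | 469300.00
horizontal leg | 2660.00 | 61.00 | 19.00 | 162260.00 | 50540.00
Σ | 7600.00 |  |  | 226480.00 | 519840.00
X̄ = 226480.00 / 7600.00 = 29.80 cm
Ȳ = 519840.00 / 7600.00 = 68.40 cm

X̄ = 29.80 cm, Ȳ = 68.40 cm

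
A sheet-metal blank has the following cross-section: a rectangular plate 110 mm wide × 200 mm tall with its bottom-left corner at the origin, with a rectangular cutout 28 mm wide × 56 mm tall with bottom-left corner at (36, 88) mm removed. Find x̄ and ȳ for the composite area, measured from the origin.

plate: A = 110 × 200 = 22000.00, centroid at (55.00, 100.00).
hole: A = −(28 × 56) = -1568.00, centroid at (50.00, 116.00).
ΣA = 20432.00 mm²
ΣAx̄ = (22000.00)(55.00) + (-1568.00)(50.00) = 1131600.00 mm³
ΣAȳ = (22000.00)(100.00) + (-1568.00)(116.00) = 2018112.00 mm³
x̄ = 1131600.00 / 20432.00 = 55.38 mm
ȳ = 2018112.00 / 20432.00 = 98.77 mm

x̄ = 55.38 mm, ȳ = 98.77 mm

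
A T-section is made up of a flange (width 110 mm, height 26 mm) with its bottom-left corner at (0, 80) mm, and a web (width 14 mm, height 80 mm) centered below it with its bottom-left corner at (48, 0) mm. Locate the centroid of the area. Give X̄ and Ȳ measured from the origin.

web: A = 14 × 80 = 1120.00, centroid at (55.00, 40.00).
flange: A = 110 × 26 = 2860.00, centroid at (55.00, 93.00).
ΣA = 3980.00 mm²
ΣAX̄ = (1120.00)(55.00) + (2860.00)(55.00) = 218900.00 mm³
ΣAȲ = (1120.00)(40.00) + (2860.00)(93.00) = 310780.00 mm³
X̄ = 218900.00 / 3980.00 = 55.00 mm
Ȳ = 310780.00 / 3980.00 = 78.09 mm

X̄ = 55.00 mm, Ȳ = 78.09 mm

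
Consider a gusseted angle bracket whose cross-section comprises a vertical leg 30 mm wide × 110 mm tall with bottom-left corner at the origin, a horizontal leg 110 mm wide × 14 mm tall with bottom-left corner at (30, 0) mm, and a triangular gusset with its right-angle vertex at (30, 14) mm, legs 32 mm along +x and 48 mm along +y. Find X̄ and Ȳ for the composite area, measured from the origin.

X̄ = 37.74 mm, Ȳ = 38.40 mm

vertical leg: A = 30 × 110 = 3300.00, centroid at (15.00, 55.00).
horizontal leg: A = 110 × 14 = 1540.00, centroid at (85.00, 7.00).
gusset: A = ½·32·48 = 768.00, centroid at (40.67, 30.00).
ΣA = 5608.00 mm²
ΣAX̄ = (3300.00)(15.00) + (1540.00)(85.00) + (768.00)(40.67) = 211632.00 mm³
ΣAȲ = (3300.00)(55.00) + (1540.00)(7.00) + (768.00)(30.00) = 215320.00 mm³
X̄ = 211632.00 / 5608.00 = 37.74 mm
Ȳ = 215320.00 / 5608.00 = 38.40 mm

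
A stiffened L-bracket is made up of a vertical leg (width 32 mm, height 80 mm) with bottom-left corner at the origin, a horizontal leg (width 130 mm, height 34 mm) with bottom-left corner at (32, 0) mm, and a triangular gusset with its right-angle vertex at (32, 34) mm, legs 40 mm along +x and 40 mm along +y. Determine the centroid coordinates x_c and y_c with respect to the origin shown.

Part | A | x̄ᵢ | ȳᵢ | A·x̄ᵢ | A·ȳᵢ
vertical leg | 2560.00 | 16.00 | 40.00 | 40960.00 | 102400.00
horizontal leg | 4420.00 | 97.00 | 17.00 | 428740.00 | 75140.00
gusset | 800.00 | 45.33 | 47.33 | 36266.67 | 37866.67
Σ | 7780.00 |  |  | 505966.67 | 215406.67
x_c = 505966.67 / 7780.00 = 65.03 mm
y_c = 215406.67 / 7780.00 = 27.69 mm

x_c = 65.03 mm, y_c = 27.69 mm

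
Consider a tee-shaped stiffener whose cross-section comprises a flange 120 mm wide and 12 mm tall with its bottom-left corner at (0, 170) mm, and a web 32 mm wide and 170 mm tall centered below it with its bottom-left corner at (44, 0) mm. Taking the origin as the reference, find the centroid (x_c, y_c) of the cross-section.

web: A = 32 × 170 = 5440.00, centroid at (60.00, 85.00).
flange: A = 120 × 12 = 1440.00, centroid at (60.00, 176.00).
ΣA = 6880.00 mm², ΣAx_c = 412800.00 mm³, ΣAy_c = 715840.00 mm³.
x_c = 412800.00/6880.00 = 60.00 mm; y_c = 715840.00/6880.00 = 104.05 mm.

x_c = 60.00 mm, y_c = 104.05 mm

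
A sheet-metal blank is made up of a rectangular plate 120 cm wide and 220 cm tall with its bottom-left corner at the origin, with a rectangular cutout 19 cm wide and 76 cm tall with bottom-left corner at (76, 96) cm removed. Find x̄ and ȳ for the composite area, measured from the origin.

x̄ = 58.52 cm, ȳ = 108.61 cm

plate: A = 120 × 220 = 26400.00, centroid at (60.00, 110.00).
hole: A = −(19 × 76) = -1444.00, centroid at (85.50, 134.00).
ΣA = 24956.00 cm²
ΣAx̄ = (26400.00)(60.00) + (-1444.00)(85.50) = 1460538.00 cm³
ΣAȳ = (26400.00)(110.00) + (-1444.00)(134.00) = 2710504.00 cm³
x̄ = 1460538.00 / 24956.00 = 58.52 cm
ȳ = 2710504.00 / 24956.00 = 108.61 cm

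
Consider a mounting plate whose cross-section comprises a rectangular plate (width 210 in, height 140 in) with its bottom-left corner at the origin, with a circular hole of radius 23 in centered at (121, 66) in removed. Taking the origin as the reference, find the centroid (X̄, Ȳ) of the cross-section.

Part | A | x̄ᵢ | ȳᵢ | A·x̄ᵢ | A·ȳᵢ
plate | 29400.00 | 105.00 | 70.00 | 3087000.00 | 2058000.00
hole | -1661.90 | 121.00 | 66.00 | -201090.20 | -109685.57
Σ | 27738.10 |  |  | 2885909.80 | 1948314.43
X̄ = 2885909.80 / 27738.10 = 104.04 in
Ȳ = 1948314.43 / 27738.10 = 70.24 in

X̄ = 104.04 in, Ȳ = 70.24 in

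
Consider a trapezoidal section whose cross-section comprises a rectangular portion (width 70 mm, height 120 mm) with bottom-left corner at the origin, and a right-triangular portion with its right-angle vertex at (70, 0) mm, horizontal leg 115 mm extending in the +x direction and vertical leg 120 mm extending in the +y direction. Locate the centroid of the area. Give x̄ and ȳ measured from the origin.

rectangular portion: A = 70 × 120 = 8400.00, centroid at (35.00, 60.00).
triangular portion: A = ½·115·120 = 6900.00, centroid at (108.33, 40.00).
ΣA = 15300.00 mm², ΣAx̄ = 1041500.00 mm³, ΣAȳ = 780000.00 mm³.
x̄ = 1041500.00/15300.00 = 68.07 mm; ȳ = 780000.00/15300.00 = 50.98 mm.

x̄ = 68.07 mm, ȳ = 50.98 mm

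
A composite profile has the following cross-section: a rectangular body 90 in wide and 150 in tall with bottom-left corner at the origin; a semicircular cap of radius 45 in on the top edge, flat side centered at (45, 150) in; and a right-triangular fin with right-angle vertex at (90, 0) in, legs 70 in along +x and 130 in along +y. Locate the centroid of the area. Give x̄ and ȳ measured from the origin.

Part | A | x̄ᵢ | ȳᵢ | A·x̄ᵢ | A·ȳᵢ
rectangular body | 13500.00 | 45.00 | 75.00 | 607500.00 | 1012500.00
semicircular top | 3180.86 | 45.00 | 169.10 | 143138.82 | 537879.38
triangular fin | 4550.00 | 113.33 | 43.33 | 515666.67 | 197166.67
Σ | 21230.86 |  |  | 1266305.48 | 1747546.05
x̄ = 1266305.48 / 21230.86 = 59.64 in
ȳ = 1747546.05 / 21230.86 = 82.31 in

x̄ = 59.64 in, ȳ = 82.31 in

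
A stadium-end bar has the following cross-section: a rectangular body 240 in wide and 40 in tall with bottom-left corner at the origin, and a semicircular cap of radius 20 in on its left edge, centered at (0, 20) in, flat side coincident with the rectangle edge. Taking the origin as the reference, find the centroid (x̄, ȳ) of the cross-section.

x̄ = 112.11 in, ȳ = 20.00 in

rectangular body: A = 240 × 40 = 9600.00, centroid at (120.00, 20.00).
semicircular end: A = ½π·20² = 628.32, centroid at (-8.49, 20.00).
ΣA = 10228.32 in², ΣAx̄ = 1146666.67 in³, ΣAȳ = 204566.37 in³.
x̄ = 1146666.67/10228.32 = 112.11 in; ȳ = 204566.37/10228.32 = 20.00 in.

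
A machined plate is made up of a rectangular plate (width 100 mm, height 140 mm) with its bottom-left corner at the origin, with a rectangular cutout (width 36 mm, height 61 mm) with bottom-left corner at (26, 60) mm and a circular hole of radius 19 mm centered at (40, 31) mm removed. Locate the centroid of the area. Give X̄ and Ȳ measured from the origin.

X̄ = 52.30 mm, Ȳ = 69.93 mm

Part | A | x̄ᵢ | ȳᵢ | A·x̄ᵢ | A·ȳᵢ
plate | 14000.00 | 50.00 | 70.00 | 700000.00 | 980000.00
hole 1 | -2196.00 | 44.00 | 90.50 | -96624.00 | -198738.00
hole 2 | -1134.11 | 40.00 | 31.00 | -45364.60 | -35157.56
Σ | 10669.89 |  |  | 558011.40 | 746104.44
X̄ = 558011.40 / 10669.89 = 52.30 mm
Ȳ = 746104.44 / 10669.89 = 69.93 mm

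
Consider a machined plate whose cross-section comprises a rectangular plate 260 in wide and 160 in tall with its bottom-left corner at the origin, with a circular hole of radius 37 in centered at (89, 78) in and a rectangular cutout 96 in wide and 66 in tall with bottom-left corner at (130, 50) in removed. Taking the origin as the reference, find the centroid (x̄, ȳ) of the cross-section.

Part | A | x̄ᵢ | ȳᵢ | A·x̄ᵢ | A·ȳᵢ
plate | 41600.00 | 130.00 | 80.00 | 5408000.00 | 3328000.00
hole 1 | -4300.84 | 89.00 | 78.00 | -382774.79 | -335465.55
hole 2 | -6336.00 | 178.00 | 83.00 | -1127808.00 | -525888.00
Σ | 30963.16 |  |  | 3897417.21 | 2466646.45
x̄ = 3897417.21 / 30963.16 = 125.87 in
ȳ = 2466646.45 / 30963.16 = 79.66 in

x̄ = 125.87 in, ȳ = 79.66 in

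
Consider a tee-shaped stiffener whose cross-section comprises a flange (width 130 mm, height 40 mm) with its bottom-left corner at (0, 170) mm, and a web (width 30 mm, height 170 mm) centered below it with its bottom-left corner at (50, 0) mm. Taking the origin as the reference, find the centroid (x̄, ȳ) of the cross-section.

web: A = 30 × 170 = 5100.00, centroid at (65.00, 85.00).
flange: A = 130 × 40 = 5200.00, centroid at (65.00, 190.00).
ΣA = 10300.00 mm², ΣAx̄ = 669500.00 mm³, ΣAȳ = 1421500.00 mm³.
x̄ = 669500.00/10300.00 = 65.00 mm; ȳ = 1421500.00/10300.00 = 138.01 mm.

x̄ = 65.00 mm, ȳ = 138.01 mm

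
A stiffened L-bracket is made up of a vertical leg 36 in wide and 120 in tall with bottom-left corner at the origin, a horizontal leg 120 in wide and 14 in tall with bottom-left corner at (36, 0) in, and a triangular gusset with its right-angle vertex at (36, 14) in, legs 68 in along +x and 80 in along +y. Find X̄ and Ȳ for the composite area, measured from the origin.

X̄ = 45.71 in, Ȳ = 43.76 in

Part | A | x̄ᵢ | ȳᵢ | A·x̄ᵢ | A·ȳᵢ
vertical leg | 4320.00 | 18.00 | 60.00 | 77760.00 | 259200.00
horizontal leg | 1680.00 | 96.00 | 7.00 | 161280.00 | 11760.00
gusset | 2720.00 | 58.67 | 40.67 | 159573.33 | 110613.33
Σ | 8720.00 |  |  | 398613.33 | 381573.33
X̄ = 398613.33 / 8720.00 = 45.71 in
Ȳ = 381573.33 / 8720.00 = 43.76 in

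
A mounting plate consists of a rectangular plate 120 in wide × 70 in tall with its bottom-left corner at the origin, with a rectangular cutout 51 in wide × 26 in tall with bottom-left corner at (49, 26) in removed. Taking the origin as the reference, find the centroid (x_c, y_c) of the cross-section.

x_c = 57.28 in, y_c = 34.25 in

Part | A | x̄ᵢ | ȳᵢ | A·x̄ᵢ | A·ȳᵢ
plate | 8400.00 | 60.00 | 35.00 | 504000.00 | 294000.00
hole | -1326.00 | 74.50 | 39.00 | -98787.00 | -51714.00
Σ | 7074.00 |  |  | 405213.00 | 242286.00
x_c = 405213.00 / 7074.00 = 57.28 in
y_c = 242286.00 / 7074.00 = 34.25 in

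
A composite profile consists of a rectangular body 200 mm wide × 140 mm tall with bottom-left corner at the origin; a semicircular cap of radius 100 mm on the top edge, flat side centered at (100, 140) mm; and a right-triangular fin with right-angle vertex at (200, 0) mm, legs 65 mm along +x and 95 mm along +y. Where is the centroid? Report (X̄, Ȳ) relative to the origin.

X̄ = 108.03 mm, Ȳ = 105.21 mm

Part | A | x̄ᵢ | ȳᵢ | A·x̄ᵢ | A·ȳᵢ
rectangular body | 28000.00 | 100.00 | 70.00 | 2800000.00 | 1960000.00
semicircular top | 15707.96 | 100.00 | 182.44 | 1570796.33 | 2865781.52
triangular fin | 3087.50 | 221.67 | 31.67 | 684395.83 | 97770.83
Σ | 46795.46 |  |  | 5055192.16 | 4923552.36
X̄ = 5055192.16 / 46795.46 = 108.03 mm
Ȳ = 4923552.36 / 46795.46 = 105.21 mm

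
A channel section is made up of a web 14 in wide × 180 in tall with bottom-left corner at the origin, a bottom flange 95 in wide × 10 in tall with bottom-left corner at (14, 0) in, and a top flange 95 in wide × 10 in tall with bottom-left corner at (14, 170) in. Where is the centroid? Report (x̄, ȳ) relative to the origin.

x̄ = 30.43 in, ȳ = 90.00 in

web: A = 14 × 180 = 2520.00, centroid at (7.00, 90.00).
bottom flange: A = 95 × 10 = 950.00, centroid at (61.50, 5.00).
top flange: A = 95 × 10 = 950.00, centroid at (61.50, 175.00).
ΣA = 4420.00 in², ΣAx̄ = 134490.00 in³, ΣAȳ = 397800.00 in³.
x̄ = 134490.00/4420.00 = 30.43 in; ȳ = 397800.00/4420.00 = 90.00 in.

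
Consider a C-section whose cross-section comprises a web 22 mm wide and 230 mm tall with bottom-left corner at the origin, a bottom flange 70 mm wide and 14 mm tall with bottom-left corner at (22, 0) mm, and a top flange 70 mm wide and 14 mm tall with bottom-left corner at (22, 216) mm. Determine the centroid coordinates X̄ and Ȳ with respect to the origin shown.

web: A = 22 × 230 = 5060.00, centroid at (11.00, 115.00).
bottom flange: A = 70 × 14 = 980.00, centroid at (57.00, 7.00).
top flange: A = 70 × 14 = 980.00, centroid at (57.00, 223.00).
ΣA = 7020.00 mm²
ΣAX̄ = (5060.00)(11.00) + (980.00)(57.00) + (980.00)(57.00) = 167380.00 mm³
ΣAȲ = (5060.00)(115.00) + (980.00)(7.00) + (980.00)(223.00) = 807300.00 mm³
X̄ = 167380.00 / 7020.00 = 23.84 mm
Ȳ = 807300.00 / 7020.00 = 115.00 mm

X̄ = 23.84 mm, Ȳ = 115.00 mm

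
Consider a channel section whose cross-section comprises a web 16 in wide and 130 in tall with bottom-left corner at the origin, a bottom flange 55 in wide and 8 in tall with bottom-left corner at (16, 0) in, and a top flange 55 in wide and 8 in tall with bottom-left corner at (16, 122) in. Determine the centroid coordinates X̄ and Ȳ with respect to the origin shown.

X̄ = 18.55 in, Ȳ = 65.00 in

web: A = 16 × 130 = 2080.00, centroid at (8.00, 65.00).
bottom flange: A = 55 × 8 = 440.00, centroid at (43.50, 4.00).
top flange: A = 55 × 8 = 440.00, centroid at (43.50, 126.00).
ΣA = 2960.00 in²
ΣAX̄ = (2080.00)(8.00) + (440.00)(43.50) + (440.00)(43.50) = 54920.00 in³
ΣAȲ = (2080.00)(65.00) + (440.00)(4.00) + (440.00)(126.00) = 192400.00 in³
X̄ = 54920.00 / 2960.00 = 18.55 in
Ȳ = 192400.00 / 2960.00 = 65.00 in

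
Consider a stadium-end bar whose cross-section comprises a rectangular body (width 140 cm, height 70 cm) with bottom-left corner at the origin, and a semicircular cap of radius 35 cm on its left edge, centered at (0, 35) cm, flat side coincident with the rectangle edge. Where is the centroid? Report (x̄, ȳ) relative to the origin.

Part | A | x̄ᵢ | ȳᵢ | A·x̄ᵢ | A·ȳᵢ
rectangular body | 9800.00 | 70.00 | 35.00 | 686000.00 | 343000.00
semicircular end | 1924.23 | -14.85 | 35.00 | -28583.33 | 67347.89
Σ | 11724.23 |  |  | 657416.67 | 410347.89
x̄ = 657416.67 / 11724.23 = 56.07 cm
ȳ = 410347.89 / 11724.23 = 35.00 cm

x̄ = 56.07 cm, ȳ = 35.00 cm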